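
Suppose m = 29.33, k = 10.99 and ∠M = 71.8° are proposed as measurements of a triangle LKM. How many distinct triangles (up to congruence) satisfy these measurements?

1

k·sin M = 10.99·sin(71.8°) ≈ 10.44.
Since m ≥ k, exactly one triangle exists.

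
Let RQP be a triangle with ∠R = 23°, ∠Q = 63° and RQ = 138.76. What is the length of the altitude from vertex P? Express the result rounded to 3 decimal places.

The third angle is ∠P = 180° − ∠R − ∠Q = 94.00°.
Law of sines: QP = RQ·sin R/sin P ≈ 54.35.
Law of sines: PR = RQ·sin Q/sin P ≈ 123.94.
Area = ½·RQ·QP·sin Q ≈ 3359.8.
The altitude from P has length 2·area/RQ ≈ 48.426.

h_P ≈ 48.426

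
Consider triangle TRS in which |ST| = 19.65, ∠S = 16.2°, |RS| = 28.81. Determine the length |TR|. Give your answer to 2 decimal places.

11.35

By the law of cosines, |TR|² = |RS|² + |ST|² − 2·|RS|·|ST|·cos S = 128.86, so |TR| ≈ 11.352.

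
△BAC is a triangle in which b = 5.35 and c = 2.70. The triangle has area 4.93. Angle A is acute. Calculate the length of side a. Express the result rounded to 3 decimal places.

From area = ½·c·b·sin A, we get sin A = 2·area/(c·b) ≈ 0.68259.
Taking the acute solution, ∠A ≈ 43.05°.
Law of cosines then gives a ≈ 3.847.

3.847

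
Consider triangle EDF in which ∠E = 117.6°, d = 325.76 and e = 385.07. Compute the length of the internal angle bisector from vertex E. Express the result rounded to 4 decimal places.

Law of sines: sin D = d·sin E/e ≈ 0.74971.
Since e ≥ d, only the acute value applies: ∠D ≈ 48.57°.
Then ∠F = 180° − ∠E − ∠D ≈ 13.83°.
Law of sines gives f = e·sin F/sin E ≈ 103.9.
The bisector from E has length 2·d·f·cos(∠E/2)/(d+f) ≈ 81.618.

t_E ≈ 81.6178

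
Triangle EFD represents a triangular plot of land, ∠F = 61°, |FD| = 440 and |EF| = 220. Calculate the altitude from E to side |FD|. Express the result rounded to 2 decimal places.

h_E ≈ 192.42

By the law of cosines, |DE|² = |EF|² + |FD|² − 2·|EF|·|FD|·cos F = 1.4814e+05, so |DE| ≈ 384.89.
Area = ½·|EF|·|FD|·sin F ≈ 42332.
The altitude from E has length 2·area/|FD| ≈ 192.42.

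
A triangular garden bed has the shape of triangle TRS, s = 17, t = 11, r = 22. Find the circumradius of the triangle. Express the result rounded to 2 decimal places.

11.22

By the law of cosines, cos T = (r² + s² − t²) / (2·r·s) ≈ 0.87166, so ∠T ≈ 29.35°.
Circumradius = t/(2 sin T) ≈ 11.222.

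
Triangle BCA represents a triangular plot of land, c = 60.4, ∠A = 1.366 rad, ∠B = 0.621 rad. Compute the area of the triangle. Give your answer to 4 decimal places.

The third angle is ∠C = π − ∠A − ∠B = 1.155 rad.
Law of sines: b = c·sin B/sin C ≈ 38.424.
Law of sines: a = c·sin A/sin C ≈ 64.658.
Area = ½·c·b·sin A ≈ 1136.2.

1136.1522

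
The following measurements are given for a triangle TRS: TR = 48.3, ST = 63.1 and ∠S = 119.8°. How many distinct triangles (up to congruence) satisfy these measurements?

ST·sin S = 63.1·sin(119.8°) ≈ 54.76.
Since ∠S is not acute, a triangle exists only if TR > ST; here TR ≤ ST, so there is no triangle.

0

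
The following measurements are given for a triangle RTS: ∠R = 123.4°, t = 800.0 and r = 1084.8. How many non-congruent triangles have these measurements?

t·sin R = 800.0·sin(123.4°) ≈ 667.9.
Since ∠R is not acute, a triangle exists only if r > t; here r > t, so there is exactly one triangle.

1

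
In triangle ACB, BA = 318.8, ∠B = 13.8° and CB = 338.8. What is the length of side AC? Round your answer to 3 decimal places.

By the law of cosines, AC² = CB² + BA² − 2·CB·BA·cos B = 6635.5, so AC ≈ 81.459.

81.459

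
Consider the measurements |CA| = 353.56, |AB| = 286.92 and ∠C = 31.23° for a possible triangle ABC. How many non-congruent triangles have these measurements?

|CA|·sin C = 353.56·sin(31.23°) ≈ 183.3.
Since |CA| sin C < |AB| < |CA| (183.3 < 286.92 < 353.56), two triangles exist.

2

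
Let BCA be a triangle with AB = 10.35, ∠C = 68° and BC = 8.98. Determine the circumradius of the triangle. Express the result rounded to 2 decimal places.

Law of sines: sin A = BC·sin C/AB ≈ 0.80446.
Since AB ≥ BC, only the acute value applies: ∠A ≈ 53.56°.
Then ∠B = 180° − ∠C − ∠A ≈ 58.44°.
Law of sines gives CA = AB·sin B/sin C ≈ 9.512.
Circumradius = AB/(2 sin C) ≈ 5.5814.

5.58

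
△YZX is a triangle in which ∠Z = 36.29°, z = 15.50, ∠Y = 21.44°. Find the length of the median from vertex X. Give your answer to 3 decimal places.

The third angle is ∠X = 180° − ∠Y − ∠Z = 122.27°.
Law of sines: y = z·sin Y/sin Z ≈ 9.5724.
Law of sines: x = z·sin X/sin Z ≈ 22.143.
Median from X: ½√(2·y² + 2·z² − x²) ≈ 6.5849.

m_X ≈ 6.585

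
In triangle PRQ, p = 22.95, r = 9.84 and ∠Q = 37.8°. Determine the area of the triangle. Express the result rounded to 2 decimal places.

area ≈ 69.21

Area = ½·p·r·sin Q ≈ 69.206.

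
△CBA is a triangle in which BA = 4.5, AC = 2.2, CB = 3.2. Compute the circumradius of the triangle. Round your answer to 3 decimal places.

2.419

By the law of cosines, cos C = (AC² + CB² − BA²) / (2·AC·CB) ≈ -0.36719, so ∠C ≈ 111.54°.
Circumradius = BA/(2 sin C) ≈ 2.419.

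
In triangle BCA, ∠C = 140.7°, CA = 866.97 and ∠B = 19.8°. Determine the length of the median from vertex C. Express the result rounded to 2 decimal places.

The third angle is ∠A = 180° − ∠B − ∠C = 19.50°.
Law of sines: AB = CA·sin C/sin B ≈ 1621.1.
Law of sines: BC = CA·sin A/sin B ≈ 854.35.
Median from C: ½√(2·BC² + 2·CA² − AB²) ≈ 289.48.

m_C ≈ 289.48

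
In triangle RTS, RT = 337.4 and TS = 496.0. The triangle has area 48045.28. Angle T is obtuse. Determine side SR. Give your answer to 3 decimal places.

From area = ½·RT·TS·sin T, we get sin T = 2·area/(RT·TS) ≈ 0.57419.
Taking the obtuse solution, ∠T ≈ 144.96°.
Law of cosines then gives SR ≈ 796.17.

796.167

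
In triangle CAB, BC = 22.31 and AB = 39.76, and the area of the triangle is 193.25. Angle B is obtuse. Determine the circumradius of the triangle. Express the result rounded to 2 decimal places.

R ≈ 69.57

From area = ½·AB·BC·sin B, we get sin B = 2·area/(AB·BC) ≈ 0.43572.
Taking the obtuse solution, ∠B ≈ 154.17°.
Law of cosines then gives CA ≈ 60.625.
Circumradius = CA/(2 sin B) ≈ 69.57.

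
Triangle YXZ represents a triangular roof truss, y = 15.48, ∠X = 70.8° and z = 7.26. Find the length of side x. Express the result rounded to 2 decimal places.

By the law of cosines, x² = z² + y² − 2·z·y·cos X = 218.42, so x ≈ 14.779.

14.78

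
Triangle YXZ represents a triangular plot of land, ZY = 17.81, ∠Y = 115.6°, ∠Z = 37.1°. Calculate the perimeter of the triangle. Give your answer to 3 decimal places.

The third angle is ∠X = 180° − ∠Z − ∠Y = 27.30°.
Law of sines: XZ = ZY·sin Y/sin X ≈ 35.019.
Law of sines: YX = ZY·sin Z/sin X ≈ 23.423.
Semiperimeter s = (35.019+17.81+23.423)/2 = 38.126.
Perimeter = 35.019 + 17.81 + 23.423 = 76.253.

perimeter ≈ 76.253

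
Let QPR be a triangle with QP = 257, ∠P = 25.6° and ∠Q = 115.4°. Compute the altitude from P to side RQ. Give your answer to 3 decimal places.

The third angle is ∠R = 180° − ∠Q − ∠P = 39.00°.
Law of sines: PR = QP·sin Q/sin R ≈ 368.9.
Law of sines: RQ = QP·sin P/sin R ≈ 176.45.
Area = ½·QP·PR·sin P ≈ 20483.
The altitude from P has length 2·area/RQ ≈ 232.16.

232.157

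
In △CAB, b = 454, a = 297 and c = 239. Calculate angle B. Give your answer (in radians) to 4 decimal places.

∠B ≈ 2.0133 rad

By the law of cosines, cos B = (c² + a² − b²) / (2·c·a) ≈ -0.42817, so ∠B ≈ 2.0133 rad.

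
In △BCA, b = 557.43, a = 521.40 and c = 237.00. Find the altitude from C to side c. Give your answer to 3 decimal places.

Semiperimeter s = (557.43 + 237 + 521.4)/2 = 657.91.
Heron's formula: area = √(657.91·100.49·420.91·136.51) ≈ 61634.
The altitude from C has length 2·area/c ≈ 520.12.

h_C ≈ 520.121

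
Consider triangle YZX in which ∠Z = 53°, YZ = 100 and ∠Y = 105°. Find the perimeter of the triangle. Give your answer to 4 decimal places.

571.0439

The third angle is ∠X = 180° − ∠Y − ∠Z = 22.00°.
Law of sines: ZX = YZ·sin Y/sin X ≈ 257.85.
Law of sines: XY = YZ·sin Z/sin X ≈ 213.19.
Semiperimeter s = (257.85+213.19+100)/2 = 285.52.
Perimeter = 257.85 + 213.19 + 100 = 571.04.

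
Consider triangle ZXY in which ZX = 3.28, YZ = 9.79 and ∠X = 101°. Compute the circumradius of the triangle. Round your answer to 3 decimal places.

4.987

Law of sines: sin Y = ZX·sin X/YZ ≈ 0.32888.
Since YZ ≥ ZX, only the acute value applies: ∠Y ≈ 19.20°.
Then ∠Z = 180° − ∠X − ∠Y ≈ 59.80°.
Law of sines gives XY = YZ·sin Z/sin X ≈ 8.6195.
Circumradius = YZ/(2 sin X) ≈ 4.9866.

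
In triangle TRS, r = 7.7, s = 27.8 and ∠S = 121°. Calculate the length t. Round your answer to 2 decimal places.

23.04

Law of sines: sin R = r·sin S/s ≈ 0.23742.
Since s ≥ r, only the acute value applies: ∠R ≈ 13.73°.
Then ∠T = 180° − ∠S − ∠R ≈ 45.27°.
Law of sines gives t = s·sin T/sin S ≈ 23.039.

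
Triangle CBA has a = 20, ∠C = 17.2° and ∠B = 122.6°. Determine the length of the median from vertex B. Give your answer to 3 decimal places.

The third angle is ∠A = 180° − ∠C − ∠B = 40.20°.
Law of sines: c = a·sin C/sin A ≈ 9.1627.
Law of sines: b = a·sin B/sin A ≈ 26.104.
Median from B: ½√(2·a² + 2·c² − b²) ≈ 8.463.

8.463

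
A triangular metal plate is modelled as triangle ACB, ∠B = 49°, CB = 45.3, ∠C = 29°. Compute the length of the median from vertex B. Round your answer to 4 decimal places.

The third angle is ∠A = 180° − ∠C − ∠B = 102.00°.
Law of sines: BA = CB·sin C/sin A ≈ 22.453.
Law of sines: AC = CB·sin B/sin A ≈ 34.952.
Median from B: ½√(2·CB² + 2·BA² − AC²) ≈ 31.188.

31.1880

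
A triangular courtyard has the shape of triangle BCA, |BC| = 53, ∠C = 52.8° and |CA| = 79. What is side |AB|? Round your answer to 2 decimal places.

By the law of cosines, |AB|² = |BC|² + |CA|² − 2·|BC|·|CA|·cos C = 3987.1, so |AB| ≈ 63.143.

63.14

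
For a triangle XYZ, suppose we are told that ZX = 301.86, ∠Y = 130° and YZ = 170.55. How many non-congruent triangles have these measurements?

1

YZ·sin Y = 170.55·sin(130°) ≈ 130.6.
Since ∠Y is not acute, a triangle exists only if ZX > YZ; here ZX > YZ, so there is exactly one triangle.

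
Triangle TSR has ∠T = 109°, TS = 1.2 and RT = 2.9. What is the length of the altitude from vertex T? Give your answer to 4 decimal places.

0.9453

By the law of cosines, SR² = RT² + TS² − 2·RT·TS·cos T = 12.116, so SR ≈ 3.4808.
Area = ½·RT·TS·sin T ≈ 1.6452.
The altitude from T has length 2·area/SR ≈ 0.9453.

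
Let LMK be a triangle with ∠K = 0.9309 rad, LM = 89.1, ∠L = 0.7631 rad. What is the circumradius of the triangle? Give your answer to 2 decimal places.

55.54

The third angle is ∠M = π − ∠K − ∠L = 1.4476 rad.
Law of sines: MK = LM·sin L/sin K ≈ 76.771.
Law of sines: KL = LM·sin M/sin K ≈ 110.23.
Circumradius = LM/(2 sin K) ≈ 55.538.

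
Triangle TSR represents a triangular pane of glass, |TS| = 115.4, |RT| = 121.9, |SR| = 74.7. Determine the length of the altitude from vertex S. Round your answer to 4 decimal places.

Semiperimeter s = (74.7 + 121.9 + 115.4)/2 = 156.
Heron's formula: area = √(156·81.3·34.1·40.6) ≈ 4190.3.
The altitude from S has length 2·area/|RT| ≈ 68.75.

h_S ≈ 68.7502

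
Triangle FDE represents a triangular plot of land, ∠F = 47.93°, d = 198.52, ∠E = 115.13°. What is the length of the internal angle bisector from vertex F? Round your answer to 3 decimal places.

274.477

The third angle is ∠D = 180° − ∠E − ∠F = 16.94°.
Law of sines: f = d·sin F/sin D ≈ 505.77.
Law of sines: e = d·sin E/sin D ≈ 616.84.
The bisector from F has length 2·d·e·cos(∠F/2)/(d+e) ≈ 274.48.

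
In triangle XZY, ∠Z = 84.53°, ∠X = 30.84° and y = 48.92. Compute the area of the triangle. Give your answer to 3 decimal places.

675.800

The third angle is ∠Y = 180° − ∠X − ∠Z = 64.63°.
Law of sines: x = y·sin X/sin Y ≈ 27.755.
Law of sines: z = y·sin Z/sin Y ≈ 53.895.
Area = ½·y·x·sin Z ≈ 675.8.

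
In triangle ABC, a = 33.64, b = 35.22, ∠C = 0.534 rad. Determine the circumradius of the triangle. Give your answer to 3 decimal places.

By the law of cosines, c² = a² + b² − 2·a·b·cos C = 332.4, so c ≈ 18.232.
Area = ½·a·b·sin C ≈ 301.52.
Circumradius = c/(2 sin C) ≈ 17.91.

R ≈ 17.910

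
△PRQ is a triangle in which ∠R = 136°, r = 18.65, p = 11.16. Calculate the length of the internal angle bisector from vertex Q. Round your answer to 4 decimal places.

t_Q ≈ 13.7636

Law of sines: sin P = p·sin R/r ≈ 0.41568.
Since r ≥ p, only the acute value applies: ∠P ≈ 24.56°.
Then ∠Q = 180° − ∠R − ∠P ≈ 19.44°.
Law of sines gives q = r·sin Q/sin R ≈ 8.9346.
The bisector from Q has length 2·p·r·cos(∠Q/2)/(p+r) ≈ 13.764.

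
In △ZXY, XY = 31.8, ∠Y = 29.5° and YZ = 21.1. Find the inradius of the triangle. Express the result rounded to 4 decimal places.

4.7279

By the law of cosines, ZX² = XY² + YZ² − 2·XY·YZ·cos Y = 288.47, so ZX ≈ 16.984.
Area = ½·XY·YZ·sin Y ≈ 165.2.
Semiperimeter s = (31.8+21.1+16.984)/2 = 34.942.
Inradius = area/s = 165.2/34.942 ≈ 4.7279.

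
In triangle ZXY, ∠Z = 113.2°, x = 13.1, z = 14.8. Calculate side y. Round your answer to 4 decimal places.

Law of sines: sin X = x·sin Z/z ≈ 0.81356.
Since z ≥ x, only the acute value applies: ∠X ≈ 54.45°.
Then ∠Y = 180° − ∠Z − ∠X ≈ 12.35°.
Law of sines gives y = z·sin Y/sin Z ≈ 3.4453.

3.4453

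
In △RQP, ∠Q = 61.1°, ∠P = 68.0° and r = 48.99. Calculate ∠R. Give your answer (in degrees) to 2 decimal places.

The third angle is ∠R = 180° − ∠Q − ∠P = 50.90°.

50.90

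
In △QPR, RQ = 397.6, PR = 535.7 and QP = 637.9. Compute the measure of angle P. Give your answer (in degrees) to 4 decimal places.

By the law of cosines, cos P = (QP² + PR² − RQ²) / (2·QP·PR) ≈ 0.78398, so ∠P ≈ 38.37°.

∠P ≈ 38.3740°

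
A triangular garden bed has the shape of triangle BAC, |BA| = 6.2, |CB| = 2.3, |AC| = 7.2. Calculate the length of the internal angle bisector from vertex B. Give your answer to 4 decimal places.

By the law of cosines, cos B = (|CB|² + |BA|² − |AC|²) / (2·|CB|·|BA|) ≈ -0.28436, so ∠B ≈ 106.52°.
The bisector from B has length 2·|CB|·|BA|·cos(∠B/2)/(|CB|+|BA|) ≈ 2.0071.

t_B ≈ 2.0071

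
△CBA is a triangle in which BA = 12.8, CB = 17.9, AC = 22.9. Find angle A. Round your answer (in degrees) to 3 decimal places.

∠A ≈ 51.137°

By the law of cosines, cos A = (BA² + AC² − CB²) / (2·BA·AC) ≈ 0.62746, so ∠A ≈ 51.14°.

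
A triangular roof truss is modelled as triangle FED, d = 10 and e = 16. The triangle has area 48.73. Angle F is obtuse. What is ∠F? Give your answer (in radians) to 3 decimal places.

From area = ½·e·d·sin F, we get sin F = 2·area/(e·d) ≈ 0.60912.
Taking the obtuse solution, ∠F ≈ 2.4866 rad.

∠F ≈ 2.487 rad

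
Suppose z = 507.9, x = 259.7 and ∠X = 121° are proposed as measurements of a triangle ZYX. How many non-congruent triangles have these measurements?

0

z·sin X = 507.9·sin(121°) ≈ 435.4.
Since ∠X is not acute, a triangle exists only if x > z; here x ≤ z, so there is no triangle.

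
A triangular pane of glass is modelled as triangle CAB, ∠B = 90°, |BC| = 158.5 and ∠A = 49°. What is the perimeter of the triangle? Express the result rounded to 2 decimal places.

perimeter ≈ 506.30

The third angle is ∠C = 180° − ∠A − ∠B = 41.00°.
Law of sines: |AB| = |BC|·sin C/sin A ≈ 137.78.
Law of sines: |CA| = |BC|·sin B/sin A ≈ 210.01.
Semiperimeter s = (137.78+158.5+210.01)/2 = 253.15.
Perimeter = 137.78 + 158.5 + 210.01 = 506.3.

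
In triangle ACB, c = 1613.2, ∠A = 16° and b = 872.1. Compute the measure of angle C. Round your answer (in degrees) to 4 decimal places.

146.7651

By the law of cosines, a² = c² + b² − 2·c·b·cos A = 6.5823e+05, so a ≈ 811.31.
Law of cosines again: cos C = (b² + a² − c²)/(2·b·a) ≈ -0.83643, so ∠C ≈ 146.77°.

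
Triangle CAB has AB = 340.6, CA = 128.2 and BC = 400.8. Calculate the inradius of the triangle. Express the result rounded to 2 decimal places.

47.52

Semiperimeter s = (340.6 + 400.8 + 128.2)/2 = 434.8.
Heron's formula: area = √(434.8·94.2·34·306.6) ≈ 20663.
Inradius = area/s = 20663/434.8 ≈ 47.523.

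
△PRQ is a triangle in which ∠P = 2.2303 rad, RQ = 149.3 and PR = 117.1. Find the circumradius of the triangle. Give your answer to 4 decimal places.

Law of sines: sin Q = PR·sin P/RQ ≈ 0.61985.
Since RQ ≥ PR, only the acute value applies: ∠Q ≈ 0.6686 rad.
Then ∠R = π − ∠P − ∠Q ≈ 0.2427 rad.
Law of sines gives QP = RQ·sin R/sin P ≈ 45.409.
Circumradius = RQ/(2 sin P) ≈ 94.458.

94.4582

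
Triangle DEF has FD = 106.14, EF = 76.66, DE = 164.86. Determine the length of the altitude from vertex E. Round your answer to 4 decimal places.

h_E ≈ 60.3445

Semiperimeter s = (76.66 + 106.14 + 164.86)/2 = 173.83.
Heron's formula: area = √(173.83·97.17·67.69·8.97) ≈ 3202.5.
The altitude from E has length 2·area/FD ≈ 60.345.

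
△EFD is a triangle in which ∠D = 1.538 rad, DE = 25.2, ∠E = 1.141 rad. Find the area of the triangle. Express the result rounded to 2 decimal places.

area ≈ 646.44

The third angle is ∠F = π − ∠D − ∠E = 0.463 rad.
Law of sines: FD = DE·sin E/sin F ≈ 51.332.
Law of sines: EF = DE·sin D/sin F ≈ 56.438.
Area = ½·DE·FD·sin D ≈ 646.44.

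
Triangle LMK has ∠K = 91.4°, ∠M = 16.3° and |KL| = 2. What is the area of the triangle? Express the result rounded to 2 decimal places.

The third angle is ∠L = 180° − ∠M − ∠K = 72.30°.
Law of sines: |MK| = |KL|·sin L/sin M ≈ 6.7886.
Law of sines: |LM| = |KL|·sin K/sin M ≈ 7.1238.
Area = ½·|KL|·|MK|·sin K ≈ 6.7865.

area ≈ 6.79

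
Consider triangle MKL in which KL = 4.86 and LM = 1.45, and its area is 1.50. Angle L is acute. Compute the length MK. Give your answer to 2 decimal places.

3.60

From area = ½·KL·LM·sin L, we get sin L = 2·area/(KL·LM) ≈ 0.42571.
Taking the acute solution, ∠L ≈ 25.20°.
Law of cosines then gives MK ≈ 3.6013.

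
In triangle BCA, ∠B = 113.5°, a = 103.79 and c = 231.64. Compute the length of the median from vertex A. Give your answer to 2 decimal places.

By the law of cosines, b² = c² + a² − 2·c·a·cos B = 83603, so b ≈ 289.14.
Median from A: ½√(2·b² + 2·c² − a²) ≈ 256.78.

256.78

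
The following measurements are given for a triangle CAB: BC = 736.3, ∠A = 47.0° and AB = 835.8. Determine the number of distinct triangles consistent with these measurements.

2

AB·sin A = 835.8·sin(47.0°) ≈ 611.3.
Since AB sin A < BC < AB (611.3 < 736.3 < 835.8), two triangles exist.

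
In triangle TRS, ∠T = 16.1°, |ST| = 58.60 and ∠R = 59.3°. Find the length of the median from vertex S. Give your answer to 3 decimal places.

The third angle is ∠S = 180° − ∠T − ∠R = 104.60°.
Law of sines: |RS| = |ST|·sin T/sin R ≈ 18.899.
Law of sines: |TR| = |ST|·sin S/sin R ≈ 65.951.
Median from S: ½√(2·|RS|² + 2·|ST|² − |TR|²) ≈ 28.429.

m_S ≈ 28.429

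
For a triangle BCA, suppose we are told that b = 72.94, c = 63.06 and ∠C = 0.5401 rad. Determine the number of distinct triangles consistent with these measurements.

2

b·sin C = 72.94·sin(0.5401 rad) ≈ 37.51.
Since b sin C < c < b (37.51 < 63.06 < 72.94), two triangles exist.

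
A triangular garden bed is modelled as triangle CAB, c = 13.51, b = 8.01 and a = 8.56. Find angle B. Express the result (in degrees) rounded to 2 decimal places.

∠B ≈ 34.05°

By the law of cosines, cos B = (c² + a² − b²) / (2·c·a) ≈ 0.82854, so ∠B ≈ 34.05°.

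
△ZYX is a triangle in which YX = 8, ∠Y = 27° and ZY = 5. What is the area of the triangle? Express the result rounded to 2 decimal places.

Area = ½·ZY·YX·sin Y ≈ 9.0798.

9.08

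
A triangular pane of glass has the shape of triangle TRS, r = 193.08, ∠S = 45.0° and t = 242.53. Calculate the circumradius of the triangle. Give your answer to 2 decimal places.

By the law of cosines, s² = t² + r² − 2·t·r·cos S = 29876, so s ≈ 172.85.
Area = ½·t·r·sin S ≈ 16556.
Circumradius = s/(2 sin S) ≈ 122.22.

122.22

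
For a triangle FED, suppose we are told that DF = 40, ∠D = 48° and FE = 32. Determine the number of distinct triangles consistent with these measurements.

2

DF·sin D = 40·sin(48°) ≈ 29.73.
Since DF sin D < FE < DF (29.73 < 32 < 40), two triangles exist.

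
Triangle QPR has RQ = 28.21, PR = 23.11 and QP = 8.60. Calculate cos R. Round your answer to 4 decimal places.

cos R ≈ 0.9632

By the law of cosines, cos R = (PR² + RQ² − QP²) / (2·PR·RQ) ≈ 0.96322, so ∠R ≈ 15.59°.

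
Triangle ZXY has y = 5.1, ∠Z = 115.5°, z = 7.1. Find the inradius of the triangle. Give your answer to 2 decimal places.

Law of sines: sin Y = y·sin Z/z ≈ 0.64834.
Since z ≥ y, only the acute value applies: ∠Y ≈ 40.42°.
Then ∠X = 180° − ∠Z − ∠Y ≈ 24.08°.
Law of sines gives x = z·sin X/sin Z ≈ 3.21.
Area = ½·z·y·sin X ≈ 7.3881.
Semiperimeter s = (7.1+3.21+5.1)/2 = 7.705.
Inradius = area/s = 7.3881/7.705 ≈ 0.95887.

0.96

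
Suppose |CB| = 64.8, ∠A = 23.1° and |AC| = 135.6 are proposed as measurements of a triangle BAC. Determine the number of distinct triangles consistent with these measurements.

2

|AC|·sin A = 135.6·sin(23.1°) ≈ 53.2.
Since |AC| sin A < |CB| < |AC| (53.2 < 64.8 < 135.6), two triangles exist.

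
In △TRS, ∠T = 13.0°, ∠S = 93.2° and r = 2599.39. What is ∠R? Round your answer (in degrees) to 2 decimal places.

The third angle is ∠R = 180° − ∠S − ∠T = 73.80°.

∠R ≈ 73.80°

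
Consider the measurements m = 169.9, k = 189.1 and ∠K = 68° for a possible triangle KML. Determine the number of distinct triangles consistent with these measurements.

m·sin K = 169.9·sin(68°) ≈ 157.5.
Since k ≥ m, exactly one triangle exists.

1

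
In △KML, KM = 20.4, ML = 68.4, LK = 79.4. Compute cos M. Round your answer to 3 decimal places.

By the law of cosines, cos M = (KM² + ML² − LK²) / (2·KM·ML) ≈ -0.43345, so ∠M ≈ 115.69°.

cos M ≈ -0.433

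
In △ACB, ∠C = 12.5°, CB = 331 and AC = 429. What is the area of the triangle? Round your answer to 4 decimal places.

area ≈ 15367.1044

Area = ½·AC·CB·sin C ≈ 15367.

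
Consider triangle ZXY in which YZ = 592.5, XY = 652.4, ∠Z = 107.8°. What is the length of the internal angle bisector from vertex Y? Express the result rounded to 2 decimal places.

Law of sines: sin X = YZ·sin Z/XY ≈ 0.86471.
Since XY ≥ YZ, only the acute value applies: ∠X ≈ 59.85°.
Then ∠Y = 180° − ∠Z − ∠X ≈ 12.35°.
Law of sines gives ZX = XY·sin Y/sin Z ≈ 146.56.
The bisector from Y has length 2·XY·YZ·cos(∠Y/2)/(XY+YZ) ≈ 617.41.

t_Y ≈ 617.41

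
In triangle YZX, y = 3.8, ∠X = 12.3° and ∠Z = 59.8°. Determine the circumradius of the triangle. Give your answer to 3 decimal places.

The third angle is ∠Y = 180° − ∠Z − ∠X = 107.90°.
Law of sines: z = y·sin Z/sin Y ≈ 3.4513.
Law of sines: x = y·sin X/sin Y ≈ 0.85069.
Circumradius = y/(2 sin Y) ≈ 1.9966.

1.997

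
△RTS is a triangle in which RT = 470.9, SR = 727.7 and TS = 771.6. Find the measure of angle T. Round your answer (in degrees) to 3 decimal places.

By the law of cosines, cos T = (RT² + TS² − SR²) / (2·RT·TS) ≈ 0.39572, so ∠T ≈ 66.69°.

66.689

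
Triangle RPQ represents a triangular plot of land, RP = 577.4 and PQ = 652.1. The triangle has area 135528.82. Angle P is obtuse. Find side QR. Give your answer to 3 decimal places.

1131.945

From area = ½·RP·PQ·sin P, we get sin P = 2·area/(RP·PQ) ≈ 0.71990.
Taking the obtuse solution, ∠P ≈ 133.95°.
Law of cosines then gives QR ≈ 1131.9.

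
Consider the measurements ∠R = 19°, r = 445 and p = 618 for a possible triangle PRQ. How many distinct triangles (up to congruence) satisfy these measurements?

2

p·sin R = 618·sin(19°) ≈ 201.2.
Since p sin R < r < p (201.2 < 445 < 618), two triangles exist.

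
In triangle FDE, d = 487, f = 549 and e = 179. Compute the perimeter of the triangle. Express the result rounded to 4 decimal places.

Perimeter = 549 + 487 + 179 = 1215.

perimeter ≈ 1215.0000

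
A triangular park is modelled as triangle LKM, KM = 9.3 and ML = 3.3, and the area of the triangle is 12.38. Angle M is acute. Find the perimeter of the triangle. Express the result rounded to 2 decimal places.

20.42

From area = ½·KM·ML·sin M, we get sin M = 2·area/(KM·ML) ≈ 0.80678.
Taking the acute solution, ∠M ≈ 53.78°.
Law of cosines then gives LK ≈ 7.8175.
Perimeter = 9.3 + 3.3 + 7.8175 = 20.417.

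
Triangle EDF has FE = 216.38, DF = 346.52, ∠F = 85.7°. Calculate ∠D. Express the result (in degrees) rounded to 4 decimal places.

33.1552

By the law of cosines, ED² = DF² + FE² − 2·DF·FE·cos F = 1.5565e+05, so ED ≈ 394.53.
Law of cosines again: cos D = (ED² + DF² − FE²)/(2·ED·DF) ≈ 0.83719, so ∠D ≈ 33.16°.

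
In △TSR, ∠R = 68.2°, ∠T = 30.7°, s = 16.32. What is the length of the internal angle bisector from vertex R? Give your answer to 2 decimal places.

The third angle is ∠S = 180° − ∠R − ∠T = 81.10°.
Law of sines: t = s·sin T/sin S ≈ 8.4336.
Law of sines: r = s·sin R/sin S ≈ 15.338.
The bisector from R has length 2·t·s·cos(∠R/2)/(t+s) ≈ 9.2085.

9.21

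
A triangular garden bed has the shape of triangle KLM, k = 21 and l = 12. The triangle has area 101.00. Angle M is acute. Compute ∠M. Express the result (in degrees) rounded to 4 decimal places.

From area = ½·k·l·sin M, we get sin M = 2·area/(k·l) ≈ 0.80159.
Taking the acute solution, ∠M ≈ 53.28°.

∠M ≈ 53.2819°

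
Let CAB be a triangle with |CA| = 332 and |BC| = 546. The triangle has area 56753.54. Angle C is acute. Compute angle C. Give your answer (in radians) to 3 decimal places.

From area = ½·|BC|·|CA|·sin C, we get sin C = 2·area/(|BC|·|CA|) ≈ 0.62617.
Taking the acute solution, ∠C ≈ 0.677 rad.

0.677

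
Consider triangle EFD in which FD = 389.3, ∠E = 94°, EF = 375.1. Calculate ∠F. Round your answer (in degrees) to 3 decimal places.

∠F ≈ 12.018°

Law of sines: sin D = EF·sin E/FD ≈ 0.96118.
Since FD ≥ EF, only the acute value applies: ∠D ≈ 73.98°.
Then ∠F = 180° − ∠E − ∠D ≈ 12.02°.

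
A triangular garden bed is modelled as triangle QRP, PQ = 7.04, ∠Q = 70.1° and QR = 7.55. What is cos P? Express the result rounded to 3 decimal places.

cos P ≈ 0.533

By the law of cosines, RP² = PQ² + QR² − 2·PQ·QR·cos Q = 70.38, so RP ≈ 8.3893.
Law of cosines again: cos P = (RP² + PQ² − QR²)/(2·RP·PQ) ≈ 0.53284, so ∠P ≈ 57.80°.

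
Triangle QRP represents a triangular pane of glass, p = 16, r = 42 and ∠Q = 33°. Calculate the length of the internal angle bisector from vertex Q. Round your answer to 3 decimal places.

By the law of cosines, q² = r² + p² − 2·r·p·cos Q = 892.83, so q ≈ 29.88.
The bisector from Q has length 2·r·p·cos(∠Q/2)/(r+p) ≈ 22.218.

t_Q ≈ 22.218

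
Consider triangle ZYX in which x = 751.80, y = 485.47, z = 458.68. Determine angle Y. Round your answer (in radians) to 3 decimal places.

By the law of cosines, cos Y = (x² + z² − y²) / (2·x·z) ≈ 0.78285, so ∠Y ≈ 0.672 rad.

∠Y ≈ 0.672 rad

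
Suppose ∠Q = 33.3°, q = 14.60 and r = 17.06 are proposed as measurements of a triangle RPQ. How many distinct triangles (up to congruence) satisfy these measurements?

r·sin Q = 17.06·sin(33.3°) ≈ 9.366.
Since r sin Q < q < r (9.366 < 14.60 < 17.06), two triangles exist.

2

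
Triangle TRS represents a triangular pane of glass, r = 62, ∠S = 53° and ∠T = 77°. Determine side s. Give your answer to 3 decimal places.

64.638

The third angle is ∠R = 180° − ∠S − ∠T = 50.00°.
Law of sines: s = r·sin S/sin R ≈ 64.638.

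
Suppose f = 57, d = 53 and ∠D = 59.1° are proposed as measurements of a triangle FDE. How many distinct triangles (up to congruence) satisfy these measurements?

f·sin D = 57·sin(59.1°) ≈ 48.91.
Since f sin D < d < f (48.91 < 53 < 57), two triangles exist.

2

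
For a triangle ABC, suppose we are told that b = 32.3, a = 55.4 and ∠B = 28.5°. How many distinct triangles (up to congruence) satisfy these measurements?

2

a·sin B = 55.4·sin(28.5°) ≈ 26.43.
Since a sin B < b < a (26.43 < 32.3 < 55.4), two triangles exist.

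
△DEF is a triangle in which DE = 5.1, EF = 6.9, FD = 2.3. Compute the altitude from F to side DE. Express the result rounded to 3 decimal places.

1.653

Semiperimeter s = (6.9 + 2.3 + 5.1)/2 = 7.15.
Heron's formula: area = √(7.15·0.25·4.85·2.05) ≈ 4.2157.
The altitude from F has length 2·area/DE ≈ 1.6532.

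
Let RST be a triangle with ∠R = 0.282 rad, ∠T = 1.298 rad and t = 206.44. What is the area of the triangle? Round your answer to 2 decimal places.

The third angle is ∠S = π − ∠T − ∠R = 1.562 rad.
Law of sines: r = t·sin R/sin T ≈ 59.653.
Law of sines: s = t·sin S/sin T ≈ 214.36.
Area = ½·t·r·sin S ≈ 6157.2.

6157.17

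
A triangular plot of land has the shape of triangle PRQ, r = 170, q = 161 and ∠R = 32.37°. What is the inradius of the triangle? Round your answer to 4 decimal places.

39.6920

Law of sines: sin Q = q·sin R/r ≈ 0.50704.
Since r ≥ q, only the acute value applies: ∠Q ≈ 30.47°.
Then ∠P = 180° − ∠R − ∠Q ≈ 117.16°.
Law of sines gives p = r·sin P/sin R ≈ 282.51.
Area = ½·r·q·sin P ≈ 12176.
Semiperimeter s = (282.51+170+161)/2 = 306.75.
Inradius = area/s = 12176/306.75 ≈ 39.692.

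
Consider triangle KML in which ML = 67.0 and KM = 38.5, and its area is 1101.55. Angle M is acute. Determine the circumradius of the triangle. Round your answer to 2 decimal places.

33.57

From area = ½·KM·ML·sin M, we get sin M = 2·area/(KM·ML) ≈ 0.85408.
Taking the acute solution, ∠M ≈ 58.66°.
Law of cosines then gives LK ≈ 57.34.
Circumradius = LK/(2 sin M) ≈ 33.568.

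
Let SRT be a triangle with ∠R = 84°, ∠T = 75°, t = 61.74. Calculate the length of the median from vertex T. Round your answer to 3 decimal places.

The third angle is ∠S = 180° − ∠R − ∠T = 21.00°.
Law of sines: s = t·sin S/sin T ≈ 22.906.
Law of sines: r = t·sin R/sin T ≈ 63.568.
Median from T: ½√(2·s² + 2·r² − t²) ≈ 36.467.

m_T ≈ 36.467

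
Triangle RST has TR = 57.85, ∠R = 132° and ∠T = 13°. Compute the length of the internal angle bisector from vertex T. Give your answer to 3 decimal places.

t_T ≈ 64.880

The third angle is ∠S = 180° − ∠T − ∠R = 35.00°.
Law of sines: ST = TR·sin R/sin S ≈ 74.952.
Law of sines: RS = TR·sin T/sin S ≈ 22.688.
The bisector from T has length 2·ST·TR·cos(∠T/2)/(ST+TR) ≈ 64.88.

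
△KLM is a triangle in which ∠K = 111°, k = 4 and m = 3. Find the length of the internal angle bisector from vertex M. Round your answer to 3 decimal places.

Law of sines: sin M = m·sin K/k ≈ 0.70019.
Since k ≥ m, only the acute value applies: ∠M ≈ 44.44°.
Then ∠L = 180° − ∠K − ∠M ≈ 24.56°.
Law of sines gives l = k·sin L/sin K ≈ 1.7807.
The bisector from M has length 2·k·l·cos(∠M/2)/(k+l) ≈ 2.2814.

2.281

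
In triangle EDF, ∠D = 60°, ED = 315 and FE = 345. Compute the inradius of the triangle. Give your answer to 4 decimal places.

Law of sines: sin F = ED·sin D/FE ≈ 0.79072.
Since FE ≥ ED, only the acute value applies: ∠F ≈ 52.25°.
Then ∠E = 180° − ∠D − ∠F ≈ 67.75°.
Law of sines gives DF = FE·sin E/sin D ≈ 368.7.
Area = ½·FE·ED·sin E ≈ 50291.
Semiperimeter s = (368.7+345+315)/2 = 514.35.
Inradius = area/s = 50291/514.35 ≈ 97.775.

r ≈ 97.7748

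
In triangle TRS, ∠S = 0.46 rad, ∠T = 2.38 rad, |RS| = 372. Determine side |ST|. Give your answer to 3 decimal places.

160.127

The third angle is ∠R = π − ∠S − ∠T = 0.302 rad.
Law of sines: |ST| = |RS|·sin R/sin T ≈ 160.13.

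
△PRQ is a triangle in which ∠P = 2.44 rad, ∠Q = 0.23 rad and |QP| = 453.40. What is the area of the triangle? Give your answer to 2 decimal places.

area ≈ 33291.20

The third angle is ∠R = π − ∠Q − ∠P = 0.472 rad.
Law of sines: |RQ| = |QP|·sin P/sin R ≈ 644.15.
Law of sines: |PR| = |QP|·sin Q/sin R ≈ 227.52.
Area = ½·|QP|·|RQ|·sin Q ≈ 33291.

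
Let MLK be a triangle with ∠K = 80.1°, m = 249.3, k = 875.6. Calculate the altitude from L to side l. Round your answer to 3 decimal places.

Law of sines: sin M = m·sin K/k ≈ 0.28048.
Since k ≥ m, only the acute value applies: ∠M ≈ 16.29°.
Then ∠L = 180° − ∠K − ∠M ≈ 83.61°.
Law of sines gives l = k·sin L/sin K ≈ 883.32.
Area = ½·k·m·sin L ≈ 1.0847e+05.
The altitude from L has length 2·area/l ≈ 245.59.

h_L ≈ 245.588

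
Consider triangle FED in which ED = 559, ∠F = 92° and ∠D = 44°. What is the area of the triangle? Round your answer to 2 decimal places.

The third angle is ∠E = 180° − ∠D − ∠F = 44.00°.
Law of sines: DF = ED·sin E/sin F ≈ 388.55.
Law of sines: FE = ED·sin D/sin F ≈ 388.55.
Area = ½·ED·DF·sin D ≈ 75440.

area ≈ 75439.85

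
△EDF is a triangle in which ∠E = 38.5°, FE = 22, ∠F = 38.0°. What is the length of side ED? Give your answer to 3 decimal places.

13.929

The third angle is ∠D = 180° − ∠F − ∠E = 103.50°.
Law of sines: ED = FE·sin F/sin D ≈ 13.929.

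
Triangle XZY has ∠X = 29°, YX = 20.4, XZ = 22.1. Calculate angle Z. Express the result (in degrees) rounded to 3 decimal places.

By the law of cosines, ZY² = YX² + XZ² − 2·YX·XZ·cos X = 115.94, so ZY ≈ 10.768.
Law of cosines again: cos Z = (XZ² + ZY² − YX²)/(2·XZ·ZY) ≈ 0.39542, so ∠Z ≈ 66.71°.

∠Z ≈ 66.708°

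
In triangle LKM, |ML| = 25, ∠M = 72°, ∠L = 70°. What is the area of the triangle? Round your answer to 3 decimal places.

The third angle is ∠K = 180° − ∠M − ∠L = 38.00°.
Law of sines: |KM| = |ML|·sin L/sin K ≈ 38.158.
Law of sines: |LK| = |ML|·sin M/sin K ≈ 38.619.
Area = ½·|ML|·|KM|·sin M ≈ 453.63.

area ≈ 453.628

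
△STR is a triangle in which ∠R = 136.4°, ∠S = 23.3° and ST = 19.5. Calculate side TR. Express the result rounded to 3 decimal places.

11.185

The third angle is ∠T = 180° − ∠R − ∠S = 20.30°.
Law of sines: TR = ST·sin S/sin R ≈ 11.185.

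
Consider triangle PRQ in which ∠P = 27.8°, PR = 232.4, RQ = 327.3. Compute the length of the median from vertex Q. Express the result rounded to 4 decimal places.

Law of sines: sin Q = PR·sin P/RQ ≈ 0.33116.
Since RQ ≥ PR, only the acute value applies: ∠Q ≈ 19.34°.
Then ∠R = 180° − ∠P − ∠Q ≈ 132.86°.
Law of sines gives QP = RQ·sin R/sin P ≈ 514.41.
Median from Q: ½√(2·RQ² + 2·QP² − PR²) ≈ 415.17.

415.1727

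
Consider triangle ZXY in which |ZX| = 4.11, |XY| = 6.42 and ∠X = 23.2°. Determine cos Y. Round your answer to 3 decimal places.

0.853

By the law of cosines, |YZ|² = |ZX|² + |XY|² − 2·|ZX|·|XY|·cos X = 9.6035, so |YZ| ≈ 3.099.
Law of cosines again: cos Y = (|XY|² + |YZ|² − |ZX|²)/(2·|XY|·|YZ|) ≈ 0.85266, so ∠Y ≈ 31.50°.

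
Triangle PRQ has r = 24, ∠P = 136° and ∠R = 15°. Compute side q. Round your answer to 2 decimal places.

44.96

The third angle is ∠Q = 180° − ∠P − ∠R = 29.00°.
Law of sines: q = r·sin Q/sin R ≈ 44.956.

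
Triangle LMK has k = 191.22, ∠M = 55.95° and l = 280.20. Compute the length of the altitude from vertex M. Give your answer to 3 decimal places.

189.163

By the law of cosines, m² = k² + l² − 2·k·l·cos M = 55077, so m ≈ 234.68.
Area = ½·k·l·sin M ≈ 22197.
The altitude from M has length 2·area/m ≈ 189.16.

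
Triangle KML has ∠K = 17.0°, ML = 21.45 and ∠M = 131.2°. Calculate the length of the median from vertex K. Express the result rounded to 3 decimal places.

The third angle is ∠L = 180° − ∠K − ∠M = 31.80°.
Law of sines: LK = ML·sin M/sin K ≈ 55.201.
Law of sines: KM = ML·sin L/sin K ≈ 38.66.
Median from K: ½√(2·LK² + 2·KM² − ML²) ≈ 46.431.

m_K ≈ 46.431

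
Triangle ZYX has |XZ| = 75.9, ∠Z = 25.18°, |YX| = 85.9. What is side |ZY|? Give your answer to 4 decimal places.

148.2866

Law of sines: sin Y = |XZ|·sin Z/|YX| ≈ 0.37593.
Since |YX| ≥ |XZ|, only the acute value applies: ∠Y ≈ 22.08°.
Then ∠X = 180° − ∠Z − ∠Y ≈ 132.74°.
Law of sines gives |ZY| = |YX|·sin X/sin Z ≈ 148.29.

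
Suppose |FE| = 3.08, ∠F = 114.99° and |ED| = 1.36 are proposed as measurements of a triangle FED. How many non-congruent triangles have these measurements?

0

|FE|·sin F = 3.08·sin(114.99°) ≈ 2.792.
Since ∠F is not acute, a triangle exists only if |ED| > |FE|; here |ED| ≤ |FE|, so there is no triangle.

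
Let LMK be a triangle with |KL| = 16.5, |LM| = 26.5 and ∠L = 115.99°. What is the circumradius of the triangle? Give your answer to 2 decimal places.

By the law of cosines, |MK|² = |KL|² + |LM|² − 2·|KL|·|LM|·cos L = 1357.7, so |MK| ≈ 36.847.
Area = ½·|KL|·|LM|·sin L ≈ 196.52.
Circumradius = |MK|/(2 sin L) ≈ 20.496.

R ≈ 20.50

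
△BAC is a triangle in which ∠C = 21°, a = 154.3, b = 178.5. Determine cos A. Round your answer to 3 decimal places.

By the law of cosines, c² = b² + a² − 2·b·a·cos C = 4244.4, so c ≈ 65.149.
Law of cosines again: cos A = (c² + b² − a²)/(2·c·b) ≈ 0.52877, so ∠A ≈ 58.08°.

cos A ≈ 0.529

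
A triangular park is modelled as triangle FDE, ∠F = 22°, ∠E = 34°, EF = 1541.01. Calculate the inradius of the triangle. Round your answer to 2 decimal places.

The third angle is ∠D = 180° − ∠E − ∠F = 124.00°.
Law of sines: DE = EF·sin F/sin D ≈ 696.32.
Law of sines: FD = EF·sin E/sin D ≈ 1039.4.
Area = ½·EF·DE·sin E ≈ 3.0002e+05.
Semiperimeter s = (696.32+1541+1039.4)/2 = 1638.4.
Inradius = area/s = 3.0002e+05/1638.4 ≈ 183.12.

r ≈ 183.12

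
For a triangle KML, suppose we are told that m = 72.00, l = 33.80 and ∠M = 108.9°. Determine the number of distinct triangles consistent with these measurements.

l·sin M = 33.80·sin(108.9°) ≈ 31.98.
Since ∠M is not acute, a triangle exists only if m > l; here m > l, so there is exactly one triangle.

1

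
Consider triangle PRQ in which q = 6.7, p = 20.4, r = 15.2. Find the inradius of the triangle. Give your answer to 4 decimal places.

Semiperimeter s = (20.4 + 15.2 + 6.7)/2 = 21.15.
Heron's formula: area = √(21.15·0.75·5.95·14.45) ≈ 36.93.
Inradius = area/s = 36.93/21.15 ≈ 1.7461.

1.7461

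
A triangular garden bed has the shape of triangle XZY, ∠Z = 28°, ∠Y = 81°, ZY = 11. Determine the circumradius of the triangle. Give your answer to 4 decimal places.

R ≈ 5.8169

The third angle is ∠X = 180° − ∠Z − ∠Y = 71.00°.
Law of sines: YX = ZY·sin Z/sin X ≈ 5.4618.
Law of sines: XZ = ZY·sin Y/sin X ≈ 11.491.
Circumradius = ZY/(2 sin X) ≈ 5.8169.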